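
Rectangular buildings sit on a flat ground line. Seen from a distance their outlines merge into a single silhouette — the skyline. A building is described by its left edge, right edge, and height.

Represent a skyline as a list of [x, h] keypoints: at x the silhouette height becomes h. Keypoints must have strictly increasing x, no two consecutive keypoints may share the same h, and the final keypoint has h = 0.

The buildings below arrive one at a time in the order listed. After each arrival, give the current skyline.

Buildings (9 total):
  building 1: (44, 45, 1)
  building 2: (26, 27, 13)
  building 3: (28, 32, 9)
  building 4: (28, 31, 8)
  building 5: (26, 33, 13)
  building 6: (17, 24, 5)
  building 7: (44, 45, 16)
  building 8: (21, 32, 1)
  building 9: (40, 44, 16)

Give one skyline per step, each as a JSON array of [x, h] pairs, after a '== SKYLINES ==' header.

== SKYLINES ==
[[44,1],[45,0]]
[[26,13],[27,0],[44,1],[45,0]]
[[26,13],[27,0],[28,9],[32,0],[44,1],[45,0]]
[[26,13],[27,0],[28,9],[32,0],[44,1],[45,0]]
[[26,13],[33,0],[44,1],[45,0]]
[[17,5],[24,0],[26,13],[33,0],[44,1],[45,0]]
[[17,5],[24,0],[26,13],[33,0],[44,16],[45,0]]
[[17,5],[24,1],[26,13],[33,0],[44,16],[45,0]]
[[17,5],[24,1],[26,13],[33,0],[40,16],[45,0]]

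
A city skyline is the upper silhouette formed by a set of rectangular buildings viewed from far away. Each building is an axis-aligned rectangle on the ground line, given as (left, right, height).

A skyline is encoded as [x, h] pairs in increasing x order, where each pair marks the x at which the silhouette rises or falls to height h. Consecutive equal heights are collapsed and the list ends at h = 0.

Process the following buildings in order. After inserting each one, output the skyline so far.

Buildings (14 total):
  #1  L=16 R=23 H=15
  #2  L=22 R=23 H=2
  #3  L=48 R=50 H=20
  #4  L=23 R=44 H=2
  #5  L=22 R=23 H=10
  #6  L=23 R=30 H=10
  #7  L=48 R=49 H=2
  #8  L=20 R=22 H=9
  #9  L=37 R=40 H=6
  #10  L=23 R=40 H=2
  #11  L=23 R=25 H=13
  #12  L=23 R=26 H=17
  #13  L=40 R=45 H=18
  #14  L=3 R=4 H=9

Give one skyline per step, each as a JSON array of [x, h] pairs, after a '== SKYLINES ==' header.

== SKYLINES ==
[[16,15],[23,0]]
[[16,15],[23,0]]
[[16,15],[23,0],[48,20],[50,0]]
[[16,15],[23,2],[44,0],[48,20],[50,0]]
[[16,15],[23,2],[44,0],[48,20],[50,0]]
[[16,15],[23,10],[30,2],[44,0],[48,20],[50,0]]
[[16,15],[23,10],[30,2],[44,0],[48,20],[50,0]]
[[16,15],[23,10],[30,2],[44,0],[48,20],[50,0]]
[[16,15],[23,10],[30,2],[37,6],[40,2],[44,0],[48,20],[50,0]]
[[16,15],[23,10],[30,2],[37,6],[40,2],[44,0],[48,20],[50,0]]
[[16,15],[23,13],[25,10],[30,2],[37,6],[40,2],[44,0],[48,20],[50,0]]
[[16,15],[23,17],[26,10],[30,2],[37,6],[40,2],[44,0],[48,20],[50,0]]
[[16,15],[23,17],[26,10],[30,2],[37,6],[40,18],[45,0],[48,20],[50,0]]
[[3,9],[4,0],[16,15],[23,17],[26,10],[30,2],[37,6],[40,18],[45,0],[48,20],[50,0]]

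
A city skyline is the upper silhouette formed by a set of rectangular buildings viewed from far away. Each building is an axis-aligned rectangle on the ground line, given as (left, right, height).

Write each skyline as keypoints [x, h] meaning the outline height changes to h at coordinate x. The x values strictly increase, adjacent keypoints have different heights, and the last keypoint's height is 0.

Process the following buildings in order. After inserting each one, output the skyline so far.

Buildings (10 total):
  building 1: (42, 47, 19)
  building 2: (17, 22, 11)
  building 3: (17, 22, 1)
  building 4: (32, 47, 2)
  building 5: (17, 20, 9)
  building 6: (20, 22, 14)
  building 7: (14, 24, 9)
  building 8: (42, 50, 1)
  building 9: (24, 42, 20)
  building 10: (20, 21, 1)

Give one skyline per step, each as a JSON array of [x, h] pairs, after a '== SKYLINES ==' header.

== SKYLINES ==
[[42,19],[47,0]]
[[17,11],[22,0],[42,19],[47,0]]
[[17,11],[22,0],[42,19],[47,0]]
[[17,11],[22,0],[32,2],[42,19],[47,0]]
[[17,11],[22,0],[32,2],[42,19],[47,0]]
[[17,11],[20,14],[22,0],[32,2],[42,19],[47,0]]
[[14,9],[17,11],[20,14],[22,9],[24,0],[32,2],[42,19],[47,0]]
[[14,9],[17,11],[20,14],[22,9],[24,0],[32,2],[42,19],[47,1],[50,0]]
[[14,9],[17,11],[20,14],[22,9],[24,20],[42,19],[47,1],[50,0]]
[[14,9],[17,11],[20,14],[22,9],[24,20],[42,19],[47,1],[50,0]]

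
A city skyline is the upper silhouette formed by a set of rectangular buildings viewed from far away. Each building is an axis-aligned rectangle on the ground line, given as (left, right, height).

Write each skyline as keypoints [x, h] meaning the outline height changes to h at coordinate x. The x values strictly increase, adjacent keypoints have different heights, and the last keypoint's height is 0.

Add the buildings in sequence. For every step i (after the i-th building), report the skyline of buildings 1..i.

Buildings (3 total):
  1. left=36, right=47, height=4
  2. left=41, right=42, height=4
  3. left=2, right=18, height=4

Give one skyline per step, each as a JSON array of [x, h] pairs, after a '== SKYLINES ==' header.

== SKYLINES ==
[[36,4],[47,0]]
[[36,4],[47,0]]
[[2,4],[18,0],[36,4],[47,0]]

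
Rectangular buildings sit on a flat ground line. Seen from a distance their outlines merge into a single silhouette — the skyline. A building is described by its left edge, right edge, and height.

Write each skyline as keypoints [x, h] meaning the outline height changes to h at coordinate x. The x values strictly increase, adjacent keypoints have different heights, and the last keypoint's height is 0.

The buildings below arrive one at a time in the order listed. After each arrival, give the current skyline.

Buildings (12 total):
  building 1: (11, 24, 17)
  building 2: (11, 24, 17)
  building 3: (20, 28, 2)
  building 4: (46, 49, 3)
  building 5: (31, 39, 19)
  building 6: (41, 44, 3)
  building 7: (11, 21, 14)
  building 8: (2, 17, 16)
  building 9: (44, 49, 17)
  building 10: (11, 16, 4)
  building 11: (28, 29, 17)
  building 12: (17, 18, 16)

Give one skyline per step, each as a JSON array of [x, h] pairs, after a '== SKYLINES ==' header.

== SKYLINES ==
[[11,17],[24,0]]
[[11,17],[24,0]]
[[11,17],[24,2],[28,0]]
[[11,17],[24,2],[28,0],[46,3],[49,0]]
[[11,17],[24,2],[28,0],[31,19],[39,0],[46,3],[49,0]]
[[11,17],[24,2],[28,0],[31,19],[39,0],[41,3],[44,0],[46,3],[49,0]]
[[11,17],[24,2],[28,0],[31,19],[39,0],[41,3],[44,0],[46,3],[49,0]]
[[2,16],[11,17],[24,2],[28,0],[31,19],[39,0],[41,3],[44,0],[46,3],[49,0]]
[[2,16],[11,17],[24,2],[28,0],[31,19],[39,0],[41,3],[44,17],[49,0]]
[[2,16],[11,17],[24,2],[28,0],[31,19],[39,0],[41,3],[44,17],[49,0]]
[[2,16],[11,17],[24,2],[28,17],[29,0],[31,19],[39,0],[41,3],[44,17],[49,0]]
[[2,16],[11,17],[24,2],[28,17],[29,0],[31,19],[39,0],[41,3],[44,17],[49,0]]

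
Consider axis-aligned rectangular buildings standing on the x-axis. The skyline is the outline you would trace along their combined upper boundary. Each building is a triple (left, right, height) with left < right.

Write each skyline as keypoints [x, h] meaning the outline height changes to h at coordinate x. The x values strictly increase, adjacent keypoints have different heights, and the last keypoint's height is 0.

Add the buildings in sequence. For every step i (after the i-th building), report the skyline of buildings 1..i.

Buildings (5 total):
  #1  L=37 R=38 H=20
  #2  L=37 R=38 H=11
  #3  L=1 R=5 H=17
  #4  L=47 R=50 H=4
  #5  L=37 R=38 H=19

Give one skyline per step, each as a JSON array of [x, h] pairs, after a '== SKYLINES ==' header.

== SKYLINES ==
[[37,20],[38,0]]
[[37,20],[38,0]]
[[1,17],[5,0],[37,20],[38,0]]
[[1,17],[5,0],[37,20],[38,0],[47,4],[50,0]]
[[1,17],[5,0],[37,20],[38,0],[47,4],[50,0]]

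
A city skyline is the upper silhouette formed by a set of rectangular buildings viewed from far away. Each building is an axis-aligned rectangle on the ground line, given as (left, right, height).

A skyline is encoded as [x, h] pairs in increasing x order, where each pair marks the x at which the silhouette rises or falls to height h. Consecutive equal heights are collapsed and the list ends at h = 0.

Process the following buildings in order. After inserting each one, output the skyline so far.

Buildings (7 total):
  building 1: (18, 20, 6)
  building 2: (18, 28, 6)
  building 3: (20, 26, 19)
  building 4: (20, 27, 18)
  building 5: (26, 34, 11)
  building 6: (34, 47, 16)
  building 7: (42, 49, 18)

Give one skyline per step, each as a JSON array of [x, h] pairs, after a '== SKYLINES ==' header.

== SKYLINES ==
[[18,6],[20,0]]
[[18,6],[28,0]]
[[18,6],[20,19],[26,6],[28,0]]
[[18,6],[20,19],[26,18],[27,6],[28,0]]
[[18,6],[20,19],[26,18],[27,11],[34,0]]
[[18,6],[20,19],[26,18],[27,11],[34,16],[47,0]]
[[18,6],[20,19],[26,18],[27,11],[34,16],[42,18],[49,0]]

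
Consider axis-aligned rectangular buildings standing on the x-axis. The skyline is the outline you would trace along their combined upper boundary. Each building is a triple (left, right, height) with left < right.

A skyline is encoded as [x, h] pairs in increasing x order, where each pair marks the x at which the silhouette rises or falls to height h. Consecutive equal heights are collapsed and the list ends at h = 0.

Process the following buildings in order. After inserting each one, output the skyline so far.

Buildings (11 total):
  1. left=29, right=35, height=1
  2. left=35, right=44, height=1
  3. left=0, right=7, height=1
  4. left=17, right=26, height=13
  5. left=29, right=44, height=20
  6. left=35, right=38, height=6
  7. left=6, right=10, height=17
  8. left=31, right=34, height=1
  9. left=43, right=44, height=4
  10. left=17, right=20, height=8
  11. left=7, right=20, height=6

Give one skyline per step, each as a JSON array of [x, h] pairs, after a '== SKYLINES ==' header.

== SKYLINES ==
[[29,1],[35,0]]
[[29,1],[44,0]]
[[0,1],[7,0],[29,1],[44,0]]
[[0,1],[7,0],[17,13],[26,0],[29,1],[44,0]]
[[0,1],[7,0],[17,13],[26,0],[29,20],[44,0]]
[[0,1],[7,0],[17,13],[26,0],[29,20],[44,0]]
[[0,1],[6,17],[10,0],[17,13],[26,0],[29,20],[44,0]]
[[0,1],[6,17],[10,0],[17,13],[26,0],[29,20],[44,0]]
[[0,1],[6,17],[10,0],[17,13],[26,0],[29,20],[44,0]]
[[0,1],[6,17],[10,0],[17,13],[26,0],[29,20],[44,0]]
[[0,1],[6,17],[10,6],[17,13],[26,0],[29,20],[44,0]]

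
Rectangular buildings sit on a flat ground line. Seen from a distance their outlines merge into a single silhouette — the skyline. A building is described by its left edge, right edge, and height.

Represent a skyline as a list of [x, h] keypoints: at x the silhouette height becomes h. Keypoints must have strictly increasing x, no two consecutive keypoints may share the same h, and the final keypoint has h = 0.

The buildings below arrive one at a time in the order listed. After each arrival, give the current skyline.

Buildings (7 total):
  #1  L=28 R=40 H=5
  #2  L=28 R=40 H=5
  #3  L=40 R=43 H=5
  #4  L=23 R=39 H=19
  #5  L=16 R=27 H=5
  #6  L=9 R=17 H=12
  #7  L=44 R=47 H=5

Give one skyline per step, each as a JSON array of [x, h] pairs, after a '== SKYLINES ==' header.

== SKYLINES ==
[[28,5],[40,0]]
[[28,5],[40,0]]
[[28,5],[43,0]]
[[23,19],[39,5],[43,0]]
[[16,5],[23,19],[39,5],[43,0]]
[[9,12],[17,5],[23,19],[39,5],[43,0]]
[[9,12],[17,5],[23,19],[39,5],[43,0],[44,5],[47,0]]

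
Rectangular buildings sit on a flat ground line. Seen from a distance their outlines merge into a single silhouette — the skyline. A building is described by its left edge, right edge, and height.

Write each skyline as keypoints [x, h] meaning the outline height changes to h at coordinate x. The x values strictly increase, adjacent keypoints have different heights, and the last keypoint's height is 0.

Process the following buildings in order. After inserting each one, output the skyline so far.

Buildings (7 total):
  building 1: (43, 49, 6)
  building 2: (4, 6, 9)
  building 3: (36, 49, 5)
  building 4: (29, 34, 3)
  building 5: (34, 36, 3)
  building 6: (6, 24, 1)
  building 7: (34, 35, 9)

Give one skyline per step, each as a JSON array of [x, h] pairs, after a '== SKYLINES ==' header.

== SKYLINES ==
[[43,6],[49,0]]
[[4,9],[6,0],[43,6],[49,0]]
[[4,9],[6,0],[36,5],[43,6],[49,0]]
[[4,9],[6,0],[29,3],[34,0],[36,5],[43,6],[49,0]]
[[4,9],[6,0],[29,3],[36,5],[43,6],[49,0]]
[[4,9],[6,1],[24,0],[29,3],[36,5],[43,6],[49,0]]
[[4,9],[6,1],[24,0],[29,3],[34,9],[35,3],[36,5],[43,6],[49,0]]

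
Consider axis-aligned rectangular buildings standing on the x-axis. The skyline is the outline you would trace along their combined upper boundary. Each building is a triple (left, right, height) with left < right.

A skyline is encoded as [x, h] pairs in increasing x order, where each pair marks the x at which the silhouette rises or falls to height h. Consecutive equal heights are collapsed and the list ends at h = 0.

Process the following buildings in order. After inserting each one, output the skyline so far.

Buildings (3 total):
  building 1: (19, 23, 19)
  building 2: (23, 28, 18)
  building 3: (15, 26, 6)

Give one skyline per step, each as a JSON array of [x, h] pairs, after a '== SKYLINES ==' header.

== SKYLINES ==
[[19,19],[23,0]]
[[19,19],[23,18],[28,0]]
[[15,6],[19,19],[23,18],[28,0]]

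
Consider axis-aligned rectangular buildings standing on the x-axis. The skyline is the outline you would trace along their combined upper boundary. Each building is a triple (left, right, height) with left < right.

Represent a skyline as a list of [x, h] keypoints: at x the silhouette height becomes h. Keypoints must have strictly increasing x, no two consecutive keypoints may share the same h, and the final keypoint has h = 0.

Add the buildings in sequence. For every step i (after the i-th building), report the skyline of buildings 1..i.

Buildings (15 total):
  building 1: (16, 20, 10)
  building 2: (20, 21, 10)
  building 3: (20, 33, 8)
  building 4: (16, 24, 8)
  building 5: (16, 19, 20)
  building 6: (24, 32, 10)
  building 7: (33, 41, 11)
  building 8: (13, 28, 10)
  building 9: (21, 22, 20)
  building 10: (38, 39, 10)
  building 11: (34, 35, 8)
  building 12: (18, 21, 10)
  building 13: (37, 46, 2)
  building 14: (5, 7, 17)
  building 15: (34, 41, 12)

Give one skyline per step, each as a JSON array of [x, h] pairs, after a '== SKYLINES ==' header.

== SKYLINES ==
[[16,10],[20,0]]
[[16,10],[21,0]]
[[16,10],[21,8],[33,0]]
[[16,10],[21,8],[33,0]]
[[16,20],[19,10],[21,8],[33,0]]
[[16,20],[19,10],[21,8],[24,10],[32,8],[33,0]]
[[16,20],[19,10],[21,8],[24,10],[32,8],[33,11],[41,0]]
[[13,10],[16,20],[19,10],[32,8],[33,11],[41,0]]
[[13,10],[16,20],[19,10],[21,20],[22,10],[32,8],[33,11],[41,0]]
[[13,10],[16,20],[19,10],[21,20],[22,10],[32,8],[33,11],[41,0]]
[[13,10],[16,20],[19,10],[21,20],[22,10],[32,8],[33,11],[41,0]]
[[13,10],[16,20],[19,10],[21,20],[22,10],[32,8],[33,11],[41,0]]
[[13,10],[16,20],[19,10],[21,20],[22,10],[32,8],[33,11],[41,2],[46,0]]
[[5,17],[7,0],[13,10],[16,20],[19,10],[21,20],[22,10],[32,8],[33,11],[41,2],[46,0]]
[[5,17],[7,0],[13,10],[16,20],[19,10],[21,20],[22,10],[32,8],[33,11],[34,12],[41,2],[46,0]]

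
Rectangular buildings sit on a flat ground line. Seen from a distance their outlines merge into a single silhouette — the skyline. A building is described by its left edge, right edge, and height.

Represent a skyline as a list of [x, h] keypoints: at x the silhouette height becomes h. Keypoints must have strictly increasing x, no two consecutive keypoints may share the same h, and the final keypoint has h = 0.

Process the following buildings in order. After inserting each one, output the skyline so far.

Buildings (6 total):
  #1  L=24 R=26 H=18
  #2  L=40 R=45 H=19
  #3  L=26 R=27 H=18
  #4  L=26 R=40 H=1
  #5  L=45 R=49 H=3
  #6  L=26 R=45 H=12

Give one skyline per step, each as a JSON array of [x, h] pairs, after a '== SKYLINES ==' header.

== SKYLINES ==
[[24,18],[26,0]]
[[24,18],[26,0],[40,19],[45,0]]
[[24,18],[27,0],[40,19],[45,0]]
[[24,18],[27,1],[40,19],[45,0]]
[[24,18],[27,1],[40,19],[45,3],[49,0]]
[[24,18],[27,12],[40,19],[45,3],[49,0]]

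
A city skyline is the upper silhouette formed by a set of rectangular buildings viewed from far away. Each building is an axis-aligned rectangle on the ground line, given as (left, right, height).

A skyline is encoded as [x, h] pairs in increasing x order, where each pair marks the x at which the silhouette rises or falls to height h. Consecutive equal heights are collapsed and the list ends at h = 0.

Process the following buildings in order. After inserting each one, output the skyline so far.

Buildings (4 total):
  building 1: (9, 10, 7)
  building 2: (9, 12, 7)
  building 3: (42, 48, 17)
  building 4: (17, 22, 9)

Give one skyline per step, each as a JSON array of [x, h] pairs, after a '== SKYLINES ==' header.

== SKYLINES ==
[[9,7],[10,0]]
[[9,7],[12,0]]
[[9,7],[12,0],[42,17],[48,0]]
[[9,7],[12,0],[17,9],[22,0],[42,17],[48,0]]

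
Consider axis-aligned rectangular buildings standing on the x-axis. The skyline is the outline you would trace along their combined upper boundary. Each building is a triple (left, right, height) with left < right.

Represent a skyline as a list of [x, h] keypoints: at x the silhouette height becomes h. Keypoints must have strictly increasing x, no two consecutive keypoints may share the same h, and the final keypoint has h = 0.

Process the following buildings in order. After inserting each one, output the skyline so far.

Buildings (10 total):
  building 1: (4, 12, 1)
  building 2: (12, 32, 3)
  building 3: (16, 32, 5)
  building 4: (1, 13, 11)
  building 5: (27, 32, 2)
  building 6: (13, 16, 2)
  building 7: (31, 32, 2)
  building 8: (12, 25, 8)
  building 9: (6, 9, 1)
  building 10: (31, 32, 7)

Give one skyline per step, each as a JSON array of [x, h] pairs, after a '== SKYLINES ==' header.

== SKYLINES ==
[[4,1],[12,0]]
[[4,1],[12,3],[32,0]]
[[4,1],[12,3],[16,5],[32,0]]
[[1,11],[13,3],[16,5],[32,0]]
[[1,11],[13,3],[16,5],[32,0]]
[[1,11],[13,3],[16,5],[32,0]]
[[1,11],[13,3],[16,5],[32,0]]
[[1,11],[13,8],[25,5],[32,0]]
[[1,11],[13,8],[25,5],[32,0]]
[[1,11],[13,8],[25,5],[31,7],[32,0]]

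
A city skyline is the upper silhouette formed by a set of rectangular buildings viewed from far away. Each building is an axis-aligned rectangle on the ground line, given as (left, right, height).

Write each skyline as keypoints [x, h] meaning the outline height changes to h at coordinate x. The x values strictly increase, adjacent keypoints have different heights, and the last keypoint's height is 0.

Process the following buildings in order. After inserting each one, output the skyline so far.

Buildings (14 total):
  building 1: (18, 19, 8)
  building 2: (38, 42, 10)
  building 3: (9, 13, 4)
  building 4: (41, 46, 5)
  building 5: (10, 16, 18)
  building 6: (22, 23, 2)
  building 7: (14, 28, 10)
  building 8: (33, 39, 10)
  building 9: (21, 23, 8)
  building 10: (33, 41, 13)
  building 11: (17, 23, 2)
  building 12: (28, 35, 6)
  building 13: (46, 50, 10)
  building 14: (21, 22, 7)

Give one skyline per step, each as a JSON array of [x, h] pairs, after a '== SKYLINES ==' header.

== SKYLINES ==
[[18,8],[19,0]]
[[18,8],[19,0],[38,10],[42,0]]
[[9,4],[13,0],[18,8],[19,0],[38,10],[42,0]]
[[9,4],[13,0],[18,8],[19,0],[38,10],[42,5],[46,0]]
[[9,4],[10,18],[16,0],[18,8],[19,0],[38,10],[42,5],[46,0]]
[[9,4],[10,18],[16,0],[18,8],[19,0],[22,2],[23,0],[38,10],[42,5],[46,0]]
[[9,4],[10,18],[16,10],[28,0],[38,10],[42,5],[46,0]]
[[9,4],[10,18],[16,10],[28,0],[33,10],[42,5],[46,0]]
[[9,4],[10,18],[16,10],[28,0],[33,10],[42,5],[46,0]]
[[9,4],[10,18],[16,10],[28,0],[33,13],[41,10],[42,5],[46,0]]
[[9,4],[10,18],[16,10],[28,0],[33,13],[41,10],[42,5],[46,0]]
[[9,4],[10,18],[16,10],[28,6],[33,13],[41,10],[42,5],[46,0]]
[[9,4],[10,18],[16,10],[28,6],[33,13],[41,10],[42,5],[46,10],[50,0]]
[[9,4],[10,18],[16,10],[28,6],[33,13],[41,10],[42,5],[46,10],[50,0]]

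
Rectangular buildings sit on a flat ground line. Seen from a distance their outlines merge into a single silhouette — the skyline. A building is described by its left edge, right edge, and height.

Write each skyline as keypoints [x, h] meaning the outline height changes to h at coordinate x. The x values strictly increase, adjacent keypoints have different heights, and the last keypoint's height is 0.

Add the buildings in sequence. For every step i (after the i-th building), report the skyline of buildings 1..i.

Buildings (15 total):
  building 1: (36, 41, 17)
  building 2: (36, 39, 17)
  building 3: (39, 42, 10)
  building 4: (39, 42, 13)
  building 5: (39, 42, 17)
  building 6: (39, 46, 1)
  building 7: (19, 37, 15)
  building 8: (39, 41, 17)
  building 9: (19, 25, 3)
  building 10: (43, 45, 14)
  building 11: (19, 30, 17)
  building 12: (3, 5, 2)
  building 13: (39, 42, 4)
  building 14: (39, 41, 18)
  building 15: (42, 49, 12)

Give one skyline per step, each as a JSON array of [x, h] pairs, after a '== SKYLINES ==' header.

== SKYLINES ==
[[36,17],[41,0]]
[[36,17],[41,0]]
[[36,17],[41,10],[42,0]]
[[36,17],[41,13],[42,0]]
[[36,17],[42,0]]
[[36,17],[42,1],[46,0]]
[[19,15],[36,17],[42,1],[46,0]]
[[19,15],[36,17],[42,1],[46,0]]
[[19,15],[36,17],[42,1],[46,0]]
[[19,15],[36,17],[42,1],[43,14],[45,1],[46,0]]
[[19,17],[30,15],[36,17],[42,1],[43,14],[45,1],[46,0]]
[[3,2],[5,0],[19,17],[30,15],[36,17],[42,1],[43,14],[45,1],[46,0]]
[[3,2],[5,0],[19,17],[30,15],[36,17],[42,1],[43,14],[45,1],[46,0]]
[[3,2],[5,0],[19,17],[30,15],[36,17],[39,18],[41,17],[42,1],[43,14],[45,1],[46,0]]
[[3,2],[5,0],[19,17],[30,15],[36,17],[39,18],[41,17],[42,12],[43,14],[45,12],[49,0]]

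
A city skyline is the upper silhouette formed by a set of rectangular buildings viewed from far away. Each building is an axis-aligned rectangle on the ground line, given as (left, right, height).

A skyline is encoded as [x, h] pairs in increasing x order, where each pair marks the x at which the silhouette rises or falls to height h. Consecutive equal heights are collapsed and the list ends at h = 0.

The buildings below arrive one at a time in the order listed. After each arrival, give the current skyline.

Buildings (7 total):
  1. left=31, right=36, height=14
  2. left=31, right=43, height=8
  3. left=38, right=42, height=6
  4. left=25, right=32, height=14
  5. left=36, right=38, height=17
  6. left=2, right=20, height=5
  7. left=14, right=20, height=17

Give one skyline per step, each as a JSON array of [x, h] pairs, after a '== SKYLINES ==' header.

== SKYLINES ==
[[31,14],[36,0]]
[[31,14],[36,8],[43,0]]
[[31,14],[36,8],[43,0]]
[[25,14],[36,8],[43,0]]
[[25,14],[36,17],[38,8],[43,0]]
[[2,5],[20,0],[25,14],[36,17],[38,8],[43,0]]
[[2,5],[14,17],[20,0],[25,14],[36,17],[38,8],[43,0]]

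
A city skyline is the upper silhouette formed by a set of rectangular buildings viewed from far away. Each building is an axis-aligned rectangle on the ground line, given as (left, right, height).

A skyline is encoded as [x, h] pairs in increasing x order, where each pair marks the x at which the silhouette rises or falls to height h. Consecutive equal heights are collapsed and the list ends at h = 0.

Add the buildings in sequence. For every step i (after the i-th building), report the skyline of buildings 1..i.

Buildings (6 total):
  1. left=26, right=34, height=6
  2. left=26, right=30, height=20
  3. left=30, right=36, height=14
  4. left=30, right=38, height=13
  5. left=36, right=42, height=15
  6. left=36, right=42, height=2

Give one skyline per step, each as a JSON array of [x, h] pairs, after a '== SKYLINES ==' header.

== SKYLINES ==
[[26,6],[34,0]]
[[26,20],[30,6],[34,0]]
[[26,20],[30,14],[36,0]]
[[26,20],[30,14],[36,13],[38,0]]
[[26,20],[30,14],[36,15],[42,0]]
[[26,20],[30,14],[36,15],[42,0]]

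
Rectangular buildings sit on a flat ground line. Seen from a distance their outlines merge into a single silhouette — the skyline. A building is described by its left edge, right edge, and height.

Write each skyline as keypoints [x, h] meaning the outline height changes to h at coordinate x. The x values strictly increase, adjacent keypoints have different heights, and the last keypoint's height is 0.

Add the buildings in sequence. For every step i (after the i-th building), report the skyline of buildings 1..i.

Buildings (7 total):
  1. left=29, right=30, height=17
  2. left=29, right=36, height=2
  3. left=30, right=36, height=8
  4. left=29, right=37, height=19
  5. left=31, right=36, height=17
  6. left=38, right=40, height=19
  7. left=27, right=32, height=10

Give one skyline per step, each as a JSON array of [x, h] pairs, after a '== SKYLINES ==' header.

== SKYLINES ==
[[29,17],[30,0]]
[[29,17],[30,2],[36,0]]
[[29,17],[30,8],[36,0]]
[[29,19],[37,0]]
[[29,19],[37,0]]
[[29,19],[37,0],[38,19],[40,0]]
[[27,10],[29,19],[37,0],[38,19],[40,0]]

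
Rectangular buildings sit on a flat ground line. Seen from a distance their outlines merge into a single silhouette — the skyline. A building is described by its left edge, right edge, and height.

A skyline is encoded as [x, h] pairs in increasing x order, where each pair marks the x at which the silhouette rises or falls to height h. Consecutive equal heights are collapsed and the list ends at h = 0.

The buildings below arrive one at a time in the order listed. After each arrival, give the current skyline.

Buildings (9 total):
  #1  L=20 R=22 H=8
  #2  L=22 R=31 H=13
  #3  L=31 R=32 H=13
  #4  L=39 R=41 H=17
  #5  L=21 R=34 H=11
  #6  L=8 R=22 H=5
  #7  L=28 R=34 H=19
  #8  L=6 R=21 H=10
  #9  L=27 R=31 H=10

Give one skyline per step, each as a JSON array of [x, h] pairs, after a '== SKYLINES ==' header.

== SKYLINES ==
[[20,8],[22,0]]
[[20,8],[22,13],[31,0]]
[[20,8],[22,13],[32,0]]
[[20,8],[22,13],[32,0],[39,17],[41,0]]
[[20,8],[21,11],[22,13],[32,11],[34,0],[39,17],[41,0]]
[[8,5],[20,8],[21,11],[22,13],[32,11],[34,0],[39,17],[41,0]]
[[8,5],[20,8],[21,11],[22,13],[28,19],[34,0],[39,17],[41,0]]
[[6,10],[21,11],[22,13],[28,19],[34,0],[39,17],[41,0]]
[[6,10],[21,11],[22,13],[28,19],[34,0],[39,17],[41,0]]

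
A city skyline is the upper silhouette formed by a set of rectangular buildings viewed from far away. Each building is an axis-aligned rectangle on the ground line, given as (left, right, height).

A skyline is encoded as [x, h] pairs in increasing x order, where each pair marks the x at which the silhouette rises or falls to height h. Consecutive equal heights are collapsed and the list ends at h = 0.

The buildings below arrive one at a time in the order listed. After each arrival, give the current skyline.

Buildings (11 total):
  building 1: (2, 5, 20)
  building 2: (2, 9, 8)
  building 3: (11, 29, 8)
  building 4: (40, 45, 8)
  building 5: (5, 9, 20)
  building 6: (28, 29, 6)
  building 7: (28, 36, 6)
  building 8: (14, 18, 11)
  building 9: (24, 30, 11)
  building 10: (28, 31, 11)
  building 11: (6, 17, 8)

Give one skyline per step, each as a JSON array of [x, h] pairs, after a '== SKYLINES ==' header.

== SKYLINES ==
[[2,20],[5,0]]
[[2,20],[5,8],[9,0]]
[[2,20],[5,8],[9,0],[11,8],[29,0]]
[[2,20],[5,8],[9,0],[11,8],[29,0],[40,8],[45,0]]
[[2,20],[9,0],[11,8],[29,0],[40,8],[45,0]]
[[2,20],[9,0],[11,8],[29,0],[40,8],[45,0]]
[[2,20],[9,0],[11,8],[29,6],[36,0],[40,8],[45,0]]
[[2,20],[9,0],[11,8],[14,11],[18,8],[29,6],[36,0],[40,8],[45,0]]
[[2,20],[9,0],[11,8],[14,11],[18,8],[24,11],[30,6],[36,0],[40,8],[45,0]]
[[2,20],[9,0],[11,8],[14,11],[18,8],[24,11],[31,6],[36,0],[40,8],[45,0]]
[[2,20],[9,8],[14,11],[18,8],[24,11],[31,6],[36,0],[40,8],[45,0]]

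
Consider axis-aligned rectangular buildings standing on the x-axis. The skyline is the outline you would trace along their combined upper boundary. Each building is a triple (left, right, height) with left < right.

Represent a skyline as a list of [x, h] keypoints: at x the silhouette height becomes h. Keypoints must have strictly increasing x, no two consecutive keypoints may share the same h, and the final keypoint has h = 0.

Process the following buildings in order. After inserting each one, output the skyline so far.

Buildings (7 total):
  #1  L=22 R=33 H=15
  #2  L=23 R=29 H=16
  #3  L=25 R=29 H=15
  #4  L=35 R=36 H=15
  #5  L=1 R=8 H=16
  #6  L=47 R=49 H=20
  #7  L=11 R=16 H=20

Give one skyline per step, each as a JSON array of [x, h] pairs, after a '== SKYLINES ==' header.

== SKYLINES ==
[[22,15],[33,0]]
[[22,15],[23,16],[29,15],[33,0]]
[[22,15],[23,16],[29,15],[33,0]]
[[22,15],[23,16],[29,15],[33,0],[35,15],[36,0]]
[[1,16],[8,0],[22,15],[23,16],[29,15],[33,0],[35,15],[36,0]]
[[1,16],[8,0],[22,15],[23,16],[29,15],[33,0],[35,15],[36,0],[47,20],[49,0]]
[[1,16],[8,0],[11,20],[16,0],[22,15],[23,16],[29,15],[33,0],[35,15],[36,0],[47,20],[49,0]]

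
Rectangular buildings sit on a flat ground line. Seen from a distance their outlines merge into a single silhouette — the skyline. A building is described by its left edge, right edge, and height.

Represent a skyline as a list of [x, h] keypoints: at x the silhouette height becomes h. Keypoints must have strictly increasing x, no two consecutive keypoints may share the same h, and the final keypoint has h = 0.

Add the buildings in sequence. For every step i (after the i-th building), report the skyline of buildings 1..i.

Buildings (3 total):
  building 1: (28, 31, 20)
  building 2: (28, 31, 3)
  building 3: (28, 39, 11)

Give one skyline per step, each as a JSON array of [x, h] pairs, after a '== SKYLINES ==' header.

== SKYLINES ==
[[28,20],[31,0]]
[[28,20],[31,0]]
[[28,20],[31,11],[39,0]]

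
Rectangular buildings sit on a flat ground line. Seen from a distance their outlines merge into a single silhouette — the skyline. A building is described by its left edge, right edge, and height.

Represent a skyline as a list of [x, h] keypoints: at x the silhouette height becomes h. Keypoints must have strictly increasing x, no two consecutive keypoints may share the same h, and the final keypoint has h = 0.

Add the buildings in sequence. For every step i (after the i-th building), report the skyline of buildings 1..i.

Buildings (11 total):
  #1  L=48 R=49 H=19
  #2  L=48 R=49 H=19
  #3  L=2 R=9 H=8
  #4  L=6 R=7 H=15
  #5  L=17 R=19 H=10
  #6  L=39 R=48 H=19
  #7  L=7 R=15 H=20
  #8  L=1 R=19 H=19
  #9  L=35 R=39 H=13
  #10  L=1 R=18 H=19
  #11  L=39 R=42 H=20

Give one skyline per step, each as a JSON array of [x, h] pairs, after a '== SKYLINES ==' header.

== SKYLINES ==
[[48,19],[49,0]]
[[48,19],[49,0]]
[[2,8],[9,0],[48,19],[49,0]]
[[2,8],[6,15],[7,8],[9,0],[48,19],[49,0]]
[[2,8],[6,15],[7,8],[9,0],[17,10],[19,0],[48,19],[49,0]]
[[2,8],[6,15],[7,8],[9,0],[17,10],[19,0],[39,19],[49,0]]
[[2,8],[6,15],[7,20],[15,0],[17,10],[19,0],[39,19],[49,0]]
[[1,19],[7,20],[15,19],[19,0],[39,19],[49,0]]
[[1,19],[7,20],[15,19],[19,0],[35,13],[39,19],[49,0]]
[[1,19],[7,20],[15,19],[19,0],[35,13],[39,19],[49,0]]
[[1,19],[7,20],[15,19],[19,0],[35,13],[39,20],[42,19],[49,0]]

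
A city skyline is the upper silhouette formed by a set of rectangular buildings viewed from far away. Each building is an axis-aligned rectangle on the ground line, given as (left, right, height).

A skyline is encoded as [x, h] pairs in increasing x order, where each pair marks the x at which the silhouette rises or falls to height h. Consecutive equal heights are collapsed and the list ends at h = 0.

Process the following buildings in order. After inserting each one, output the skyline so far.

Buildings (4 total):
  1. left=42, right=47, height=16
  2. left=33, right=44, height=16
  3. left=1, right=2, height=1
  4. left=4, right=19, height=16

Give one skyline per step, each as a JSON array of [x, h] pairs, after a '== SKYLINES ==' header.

== SKYLINES ==
[[42,16],[47,0]]
[[33,16],[47,0]]
[[1,1],[2,0],[33,16],[47,0]]
[[1,1],[2,0],[4,16],[19,0],[33,16],[47,0]]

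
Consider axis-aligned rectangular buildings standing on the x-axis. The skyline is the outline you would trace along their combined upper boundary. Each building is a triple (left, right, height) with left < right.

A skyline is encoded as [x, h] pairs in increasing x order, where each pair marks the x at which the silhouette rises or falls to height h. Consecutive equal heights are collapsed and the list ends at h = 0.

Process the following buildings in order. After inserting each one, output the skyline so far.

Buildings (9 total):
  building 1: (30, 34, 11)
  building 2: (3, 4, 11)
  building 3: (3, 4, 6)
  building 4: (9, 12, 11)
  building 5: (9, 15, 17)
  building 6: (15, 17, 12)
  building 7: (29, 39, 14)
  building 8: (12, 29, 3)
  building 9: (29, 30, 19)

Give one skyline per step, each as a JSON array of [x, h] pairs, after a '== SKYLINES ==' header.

== SKYLINES ==
[[30,11],[34,0]]
[[3,11],[4,0],[30,11],[34,0]]
[[3,11],[4,0],[30,11],[34,0]]
[[3,11],[4,0],[9,11],[12,0],[30,11],[34,0]]
[[3,11],[4,0],[9,17],[15,0],[30,11],[34,0]]
[[3,11],[4,0],[9,17],[15,12],[17,0],[30,11],[34,0]]
[[3,11],[4,0],[9,17],[15,12],[17,0],[29,14],[39,0]]
[[3,11],[4,0],[9,17],[15,12],[17,3],[29,14],[39,0]]
[[3,11],[4,0],[9,17],[15,12],[17,3],[29,19],[30,14],[39,0]]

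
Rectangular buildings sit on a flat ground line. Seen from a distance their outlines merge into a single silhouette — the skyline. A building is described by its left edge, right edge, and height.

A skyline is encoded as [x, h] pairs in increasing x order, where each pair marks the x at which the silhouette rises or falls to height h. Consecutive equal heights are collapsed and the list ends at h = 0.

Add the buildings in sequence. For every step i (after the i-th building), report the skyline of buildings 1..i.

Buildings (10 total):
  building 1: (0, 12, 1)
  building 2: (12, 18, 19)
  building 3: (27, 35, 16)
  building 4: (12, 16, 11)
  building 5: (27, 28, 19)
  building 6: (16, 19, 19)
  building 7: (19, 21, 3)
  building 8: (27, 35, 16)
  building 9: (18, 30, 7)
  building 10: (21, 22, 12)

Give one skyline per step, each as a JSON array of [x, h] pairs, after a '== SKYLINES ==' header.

== SKYLINES ==
[[0,1],[12,0]]
[[0,1],[12,19],[18,0]]
[[0,1],[12,19],[18,0],[27,16],[35,0]]
[[0,1],[12,19],[18,0],[27,16],[35,0]]
[[0,1],[12,19],[18,0],[27,19],[28,16],[35,0]]
[[0,1],[12,19],[19,0],[27,19],[28,16],[35,0]]
[[0,1],[12,19],[19,3],[21,0],[27,19],[28,16],[35,0]]
[[0,1],[12,19],[19,3],[21,0],[27,19],[28,16],[35,0]]
[[0,1],[12,19],[19,7],[27,19],[28,16],[35,0]]
[[0,1],[12,19],[19,7],[21,12],[22,7],[27,19],[28,16],[35,0]]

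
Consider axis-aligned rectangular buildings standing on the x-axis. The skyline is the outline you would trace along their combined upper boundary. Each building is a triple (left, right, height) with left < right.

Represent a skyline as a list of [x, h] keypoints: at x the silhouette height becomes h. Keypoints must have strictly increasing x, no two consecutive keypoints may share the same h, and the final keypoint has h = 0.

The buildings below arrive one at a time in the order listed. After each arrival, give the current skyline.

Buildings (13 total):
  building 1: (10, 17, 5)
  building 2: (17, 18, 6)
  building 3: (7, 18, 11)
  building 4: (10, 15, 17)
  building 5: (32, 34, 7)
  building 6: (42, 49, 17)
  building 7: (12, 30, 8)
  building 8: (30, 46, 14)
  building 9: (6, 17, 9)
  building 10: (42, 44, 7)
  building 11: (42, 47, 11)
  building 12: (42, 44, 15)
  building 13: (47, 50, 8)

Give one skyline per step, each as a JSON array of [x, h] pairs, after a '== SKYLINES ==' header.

== SKYLINES ==
[[10,5],[17,0]]
[[10,5],[17,6],[18,0]]
[[7,11],[18,0]]
[[7,11],[10,17],[15,11],[18,0]]
[[7,11],[10,17],[15,11],[18,0],[32,7],[34,0]]
[[7,11],[10,17],[15,11],[18,0],[32,7],[34,0],[42,17],[49,0]]
[[7,11],[10,17],[15,11],[18,8],[30,0],[32,7],[34,0],[42,17],[49,0]]
[[7,11],[10,17],[15,11],[18,8],[30,14],[42,17],[49,0]]
[[6,9],[7,11],[10,17],[15,11],[18,8],[30,14],[42,17],[49,0]]
[[6,9],[7,11],[10,17],[15,11],[18,8],[30,14],[42,17],[49,0]]
[[6,9],[7,11],[10,17],[15,11],[18,8],[30,14],[42,17],[49,0]]
[[6,9],[7,11],[10,17],[15,11],[18,8],[30,14],[42,17],[49,0]]
[[6,9],[7,11],[10,17],[15,11],[18,8],[30,14],[42,17],[49,8],[50,0]]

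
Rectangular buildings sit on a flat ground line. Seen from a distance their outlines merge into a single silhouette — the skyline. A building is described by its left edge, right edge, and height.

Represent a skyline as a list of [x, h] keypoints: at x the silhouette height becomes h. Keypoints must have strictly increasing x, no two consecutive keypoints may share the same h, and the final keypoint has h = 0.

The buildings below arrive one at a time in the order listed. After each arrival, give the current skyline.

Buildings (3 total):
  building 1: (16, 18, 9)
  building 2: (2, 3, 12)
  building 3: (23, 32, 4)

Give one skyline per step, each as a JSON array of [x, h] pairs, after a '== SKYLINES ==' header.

== SKYLINES ==
[[16,9],[18,0]]
[[2,12],[3,0],[16,9],[18,0]]
[[2,12],[3,0],[16,9],[18,0],[23,4],[32,0]]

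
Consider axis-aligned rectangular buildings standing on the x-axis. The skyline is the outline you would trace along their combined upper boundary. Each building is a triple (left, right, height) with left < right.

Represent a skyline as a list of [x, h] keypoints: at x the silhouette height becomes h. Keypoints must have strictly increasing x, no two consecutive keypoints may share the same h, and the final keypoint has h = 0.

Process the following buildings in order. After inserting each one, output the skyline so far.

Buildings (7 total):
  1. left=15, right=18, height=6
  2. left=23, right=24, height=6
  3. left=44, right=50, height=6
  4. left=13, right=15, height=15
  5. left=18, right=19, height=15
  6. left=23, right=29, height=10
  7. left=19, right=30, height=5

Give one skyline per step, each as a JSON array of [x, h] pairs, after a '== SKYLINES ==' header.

== SKYLINES ==
[[15,6],[18,0]]
[[15,6],[18,0],[23,6],[24,0]]
[[15,6],[18,0],[23,6],[24,0],[44,6],[50,0]]
[[13,15],[15,6],[18,0],[23,6],[24,0],[44,6],[50,0]]
[[13,15],[15,6],[18,15],[19,0],[23,6],[24,0],[44,6],[50,0]]
[[13,15],[15,6],[18,15],[19,0],[23,10],[29,0],[44,6],[50,0]]
[[13,15],[15,6],[18,15],[19,5],[23,10],[29,5],[30,0],[44,6],[50,0]]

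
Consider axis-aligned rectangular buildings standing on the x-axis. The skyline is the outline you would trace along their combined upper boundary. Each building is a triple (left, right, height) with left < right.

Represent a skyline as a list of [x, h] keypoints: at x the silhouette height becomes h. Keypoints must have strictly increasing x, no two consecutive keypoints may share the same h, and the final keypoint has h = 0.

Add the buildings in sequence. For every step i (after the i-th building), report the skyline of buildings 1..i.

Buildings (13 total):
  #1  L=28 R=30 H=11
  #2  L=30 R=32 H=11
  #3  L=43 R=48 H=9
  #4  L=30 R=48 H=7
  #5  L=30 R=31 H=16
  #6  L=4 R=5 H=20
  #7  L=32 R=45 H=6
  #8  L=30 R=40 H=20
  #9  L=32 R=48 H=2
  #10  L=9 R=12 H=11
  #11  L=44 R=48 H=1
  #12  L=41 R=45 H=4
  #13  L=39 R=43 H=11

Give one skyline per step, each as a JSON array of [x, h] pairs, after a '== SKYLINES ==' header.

== SKYLINES ==
[[28,11],[30,0]]
[[28,11],[32,0]]
[[28,11],[32,0],[43,9],[48,0]]
[[28,11],[32,7],[43,9],[48,0]]
[[28,11],[30,16],[31,11],[32,7],[43,9],[48,0]]
[[4,20],[5,0],[28,11],[30,16],[31,11],[32,7],[43,9],[48,0]]
[[4,20],[5,0],[28,11],[30,16],[31,11],[32,7],[43,9],[48,0]]
[[4,20],[5,0],[28,11],[30,20],[40,7],[43,9],[48,0]]
[[4,20],[5,0],[28,11],[30,20],[40,7],[43,9],[48,0]]
[[4,20],[5,0],[9,11],[12,0],[28,11],[30,20],[40,7],[43,9],[48,0]]
[[4,20],[5,0],[9,11],[12,0],[28,11],[30,20],[40,7],[43,9],[48,0]]
[[4,20],[5,0],[9,11],[12,0],[28,11],[30,20],[40,7],[43,9],[48,0]]
[[4,20],[5,0],[9,11],[12,0],[28,11],[30,20],[40,11],[43,9],[48,0]]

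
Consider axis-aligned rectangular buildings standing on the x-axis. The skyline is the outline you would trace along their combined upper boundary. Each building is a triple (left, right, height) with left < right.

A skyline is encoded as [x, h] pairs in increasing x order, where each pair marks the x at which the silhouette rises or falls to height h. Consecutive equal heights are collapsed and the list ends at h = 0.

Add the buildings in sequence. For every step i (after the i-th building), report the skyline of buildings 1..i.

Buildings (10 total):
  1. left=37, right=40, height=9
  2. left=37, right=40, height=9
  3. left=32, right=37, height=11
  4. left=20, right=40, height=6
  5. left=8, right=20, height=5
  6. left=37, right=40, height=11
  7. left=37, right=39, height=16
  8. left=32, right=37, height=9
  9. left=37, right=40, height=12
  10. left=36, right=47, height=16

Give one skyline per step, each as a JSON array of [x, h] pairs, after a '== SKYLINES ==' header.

== SKYLINES ==
[[37,9],[40,0]]
[[37,9],[40,0]]
[[32,11],[37,9],[40,0]]
[[20,6],[32,11],[37,9],[40,0]]
[[8,5],[20,6],[32,11],[37,9],[40,0]]
[[8,5],[20,6],[32,11],[40,0]]
[[8,5],[20,6],[32,11],[37,16],[39,11],[40,0]]
[[8,5],[20,6],[32,11],[37,16],[39,11],[40,0]]
[[8,5],[20,6],[32,11],[37,16],[39,12],[40,0]]
[[8,5],[20,6],[32,11],[36,16],[47,0]]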